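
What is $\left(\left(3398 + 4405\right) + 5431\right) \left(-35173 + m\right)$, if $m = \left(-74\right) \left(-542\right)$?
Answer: $65309790$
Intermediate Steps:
$m = 40108$
$\left(\left(3398 + 4405\right) + 5431\right) \left(-35173 + m\right) = \left(\left(3398 + 4405\right) + 5431\right) \left(-35173 + 40108\right) = \left(7803 + 5431\right) 4935 = 13234 \cdot 4935 = 65309790$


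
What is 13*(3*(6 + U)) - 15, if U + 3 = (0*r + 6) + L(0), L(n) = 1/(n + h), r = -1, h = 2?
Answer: 711/2 ≈ 355.50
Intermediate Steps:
L(n) = 1/(2 + n) (L(n) = 1/(n + 2) = 1/(2 + n))
U = 7/2 (U = -3 + ((0*(-1) + 6) + 1/(2 + 0)) = -3 + ((0 + 6) + 1/2) = -3 + (6 + ½) = -3 + 13/2 = 7/2 ≈ 3.5000)
13*(3*(6 + U)) - 15 = 13*(3*(6 + 7/2)) - 15 = 13*(3*(19/2)) - 15 = 13*(57/2) - 15 = 741/2 - 15 = 711/2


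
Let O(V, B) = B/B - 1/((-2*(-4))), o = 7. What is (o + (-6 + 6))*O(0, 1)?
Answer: 49/8 ≈ 6.1250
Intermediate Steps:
O(V, B) = 7/8 (O(V, B) = 1 - 1/8 = 1 - 1*⅛ = 1 - ⅛ = 7/8)
(o + (-6 + 6))*O(0, 1) = (7 + (-6 + 6))*(7/8) = (7 + 0)*(7/8) = 7*(7/8) = 49/8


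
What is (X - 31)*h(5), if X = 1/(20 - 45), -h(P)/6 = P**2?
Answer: 4656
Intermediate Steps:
h(P) = -6*P**2
X = -1/25 (X = 1/(-25) = -1/25 ≈ -0.040000)
(X - 31)*h(5) = (-1/25 - 31)*(-6*5**2) = -(-4656)*25/25 = -776/25*(-150) = 4656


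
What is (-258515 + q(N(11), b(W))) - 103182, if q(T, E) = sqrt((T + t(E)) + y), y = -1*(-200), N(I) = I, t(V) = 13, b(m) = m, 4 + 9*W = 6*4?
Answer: -361697 + 4*sqrt(14) ≈ -3.6168e+5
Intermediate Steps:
W = 20/9 (W = -4/9 + (6*4)/9 = -4/9 + (1/9)*24 = -4/9 + 8/3 = 20/9 ≈ 2.2222)
y = 200
q(T, E) = sqrt(213 + T) (q(T, E) = sqrt((T + 13) + 200) = sqrt((13 + T) + 200) = sqrt(213 + T))
(-258515 + q(N(11), b(W))) - 103182 = (-258515 + sqrt(213 + 11)) - 103182 = (-258515 + sqrt(224)) - 103182 = (-258515 + 4*sqrt(14)) - 103182 = -361697 + 4*sqrt(14)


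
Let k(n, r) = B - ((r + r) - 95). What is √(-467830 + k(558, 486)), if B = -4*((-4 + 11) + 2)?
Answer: I*√468743 ≈ 684.65*I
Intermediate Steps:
B = -36 (B = -4*(7 + 2) = -4*9 = -36)
k(n, r) = 59 - 2*r (k(n, r) = -36 - ((r + r) - 95) = -36 - (2*r - 95) = -36 - (-95 + 2*r) = -36 + (95 - 2*r) = 59 - 2*r)
√(-467830 + k(558, 486)) = √(-467830 + (59 - 2*486)) = √(-467830 + (59 - 972)) = √(-467830 - 913) = √(-468743) = I*√468743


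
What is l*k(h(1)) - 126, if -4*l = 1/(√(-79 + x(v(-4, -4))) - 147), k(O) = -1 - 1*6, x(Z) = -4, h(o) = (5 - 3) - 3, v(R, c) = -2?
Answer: -10933797/86768 - 7*I*√83/86768 ≈ -126.01 - 0.00073498*I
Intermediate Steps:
h(o) = -1 (h(o) = 2 - 3 = -1)
k(O) = -7 (k(O) = -1 - 6 = -7)
l = -1/(4*(-147 + I*√83)) (l = -1/(4*(√(-79 - 4) - 147)) = -1/(4*(√(-83) - 147)) = -1/(4*(I*√83 - 147)) = -1/(4*(-147 + I*√83)) ≈ 0.0016942 + 0.000105*I)
l*k(h(1)) - 126 = (147/86768 + I*√83/86768)*(-7) - 126 = (-1029/86768 - 7*I*√83/86768) - 126 = -10933797/86768 - 7*I*√83/86768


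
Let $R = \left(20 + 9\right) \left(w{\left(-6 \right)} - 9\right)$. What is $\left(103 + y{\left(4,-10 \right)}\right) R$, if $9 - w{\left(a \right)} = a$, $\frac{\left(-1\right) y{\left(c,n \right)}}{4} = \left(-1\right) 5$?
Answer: $21402$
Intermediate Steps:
$y{\left(c,n \right)} = 20$ ($y{\left(c,n \right)} = - 4 \left(\left(-1\right) 5\right) = \left(-4\right) \left(-5\right) = 20$)
$w{\left(a \right)} = 9 - a$
$R = 174$ ($R = \left(20 + 9\right) \left(\left(9 - -6\right) - 9\right) = 29 \left(\left(9 + 6\right) - 9\right) = 29 \left(15 - 9\right) = 29 \cdot 6 = 174$)
$\left(103 + y{\left(4,-10 \right)}\right) R = \left(103 + 20\right) 174 = 123 \cdot 174 = 21402$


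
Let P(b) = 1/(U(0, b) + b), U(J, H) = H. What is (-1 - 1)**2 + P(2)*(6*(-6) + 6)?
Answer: -7/2 ≈ -3.5000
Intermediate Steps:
P(b) = 1/(2*b) (P(b) = 1/(b + b) = 1/(2*b))
(-1 - 1)**2 + P(2)*(6*(-6) + 6) = (-1 - 1)**2 + ((1/2)/2)*(6*(-6) + 6) = (-2)**2 + ((1/2)*(1/2))*(-36 + 6) = 4 + (1/4)*(-30) = 4 - 15/2 = -7/2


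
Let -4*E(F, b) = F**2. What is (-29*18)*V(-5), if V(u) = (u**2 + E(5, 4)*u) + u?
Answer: -53505/2 ≈ -26753.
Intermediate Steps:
E(F, b) = -F**2/4
V(u) = u**2 - 21*u/4 (V(u) = (u**2 + (-1/4*5**2)*u) + u = (u**2 + (-1/4*25)*u) + u = (u**2 - 25*u/4) + u = u**2 - 21*u/4)
(-29*18)*V(-5) = (-29*18)*((1/4)*(-5)*(-21 + 4*(-5))) = -261*(-5)*(-21 - 20)/2 = -261*(-5)*(-41)/2 = -522*205/4 = -53505/2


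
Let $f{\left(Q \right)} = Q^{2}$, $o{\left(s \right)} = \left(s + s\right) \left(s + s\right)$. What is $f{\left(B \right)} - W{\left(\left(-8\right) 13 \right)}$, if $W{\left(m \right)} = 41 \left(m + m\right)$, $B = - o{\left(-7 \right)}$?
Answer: $46944$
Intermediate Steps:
$o{\left(s \right)} = 4 s^{2}$ ($o{\left(s \right)} = 2 s 2 s = 4 s^{2}$)
$B = -196$ ($B = - 4 \left(-7\right)^{2} = - 4 \cdot 49 = \left(-1\right) 196 = -196$)
$W{\left(m \right)} = 82 m$ ($W{\left(m \right)} = 41 \cdot 2 m = 82 m$)
$f{\left(B \right)} - W{\left(\left(-8\right) 13 \right)} = \left(-196\right)^{2} - 82 \left(\left(-8\right) 13\right) = 38416 - 82 \left(-104\right) = 38416 - -8528 = 38416 + 8528 = 46944$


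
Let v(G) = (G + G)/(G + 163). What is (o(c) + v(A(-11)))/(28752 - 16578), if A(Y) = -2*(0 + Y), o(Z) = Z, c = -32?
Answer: -2938/1126095 ≈ -0.0026090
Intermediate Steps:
A(Y) = -2*Y
v(G) = 2*G/(163 + G) (v(G) = (2*G)/(163 + G) = 2*G/(163 + G))
(o(c) + v(A(-11)))/(28752 - 16578) = (-32 + 2*(-2*(-11))/(163 - 2*(-11)))/(28752 - 16578) = (-32 + 2*22/(163 + 22))/12174 = (-32 + 2*22/185)*(1/12174) = (-32 + 2*22*(1/185))*(1/12174) = (-32 + 44/185)*(1/12174) = -5876/185*1/12174 = -2938/1126095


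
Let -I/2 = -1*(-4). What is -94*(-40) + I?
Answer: 3752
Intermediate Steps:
I = -8 (I = -(-2)*(-4) = -2*4 = -8)
-94*(-40) + I = -94*(-40) - 8 = 3760 - 8 = 3752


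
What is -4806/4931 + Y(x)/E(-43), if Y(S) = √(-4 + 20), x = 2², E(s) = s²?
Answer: -8866570/9117419 ≈ -0.97249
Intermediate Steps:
x = 4
Y(S) = 4 (Y(S) = √16 = 4)
-4806/4931 + Y(x)/E(-43) = -4806/4931 + 4/((-43)²) = -4806*1/4931 + 4/1849 = -4806/4931 + 4*(1/1849) = -4806/4931 + 4/1849 = -8866570/9117419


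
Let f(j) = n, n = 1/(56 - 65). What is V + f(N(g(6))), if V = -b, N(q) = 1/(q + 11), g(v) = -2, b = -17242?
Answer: 155177/9 ≈ 17242.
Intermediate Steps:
n = -⅑ (n = 1/(-9) = -⅑ ≈ -0.11111)
N(q) = 1/(11 + q)
f(j) = -⅑
V = 17242 (V = -1*(-17242) = 17242)
V + f(N(g(6))) = 17242 - ⅑ = 155177/9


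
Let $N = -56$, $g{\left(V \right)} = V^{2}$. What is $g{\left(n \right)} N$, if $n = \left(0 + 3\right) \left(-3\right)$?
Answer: $-4536$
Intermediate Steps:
$n = -9$ ($n = 3 \left(-3\right) = -9$)
$g{\left(n \right)} N = \left(-9\right)^{2} \left(-56\right) = 81 \left(-56\right) = -4536$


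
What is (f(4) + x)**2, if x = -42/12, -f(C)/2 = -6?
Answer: 289/4 ≈ 72.250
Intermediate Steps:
f(C) = 12 (f(C) = -2*(-6) = 12)
x = -7/2 (x = -42*1/12 = -7/2 ≈ -3.5000)
(f(4) + x)**2 = (12 - 7/2)**2 = (17/2)**2 = 289/4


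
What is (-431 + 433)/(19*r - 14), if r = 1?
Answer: 2/5 ≈ 0.40000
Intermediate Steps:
(-431 + 433)/(19*r - 14) = (-431 + 433)/(19*1 - 14) = 2/(19 - 14) = 2/5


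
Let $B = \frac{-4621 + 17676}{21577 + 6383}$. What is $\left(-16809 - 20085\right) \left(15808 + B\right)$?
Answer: $- \frac{543577423103}{932} \approx -5.8324 \cdot 10^{8}$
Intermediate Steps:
$B = \frac{2611}{5592}$ ($B = \frac{13055}{27960} = 13055 \cdot \frac{1}{27960} = \frac{2611}{5592} \approx 0.46692$)
$\left(-16809 - 20085\right) \left(15808 + B\right) = \left(-16809 - 20085\right) \left(15808 + \frac{2611}{5592}\right) = \left(-36894\right) \frac{88400947}{5592} = - \frac{543577423103}{932}$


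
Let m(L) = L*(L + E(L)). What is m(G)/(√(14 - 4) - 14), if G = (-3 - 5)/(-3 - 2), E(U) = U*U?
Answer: -5824/11625 - 416*√10/11625 ≈ -0.61415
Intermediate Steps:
E(U) = U²
G = 8/5 (G = -8/(-5) = -8*(-⅕) = 8/5 ≈ 1.6000)
m(L) = L*(L + L²)
m(G)/(√(14 - 4) - 14) = ((8/5)²*(1 + 8/5))/(√(14 - 4) - 14) = ((64/25)*(13/5))/(√10 - 14) = 832/(125*(-14 + √10))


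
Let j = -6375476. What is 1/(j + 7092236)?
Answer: 1/716760 ≈ 1.3952e-6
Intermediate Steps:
1/(j + 7092236) = 1/(-6375476 + 7092236) = 1/716760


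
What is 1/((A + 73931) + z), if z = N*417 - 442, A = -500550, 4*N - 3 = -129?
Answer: -2/880393 ≈ -2.2717e-6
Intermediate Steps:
N = -63/2 (N = 3/4 + (1/4)*(-129) = 3/4 - 129/4 = -63/2 ≈ -31.500)
z = -27155/2 (z = -63/2*417 - 442 = -26271/2 - 442 = -27155/2 ≈ -13578.)
1/((A + 73931) + z) = 1/((-500550 + 73931) - 27155/2) = 1/(-426619 - 27155/2) = 1/(-880393/2) = -2/880393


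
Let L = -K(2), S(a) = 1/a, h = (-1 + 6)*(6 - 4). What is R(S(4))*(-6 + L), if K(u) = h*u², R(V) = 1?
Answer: -46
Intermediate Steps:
h = 10 (h = 5*2 = 10)
K(u) = 10*u²
L = -40 (L = -10*2² = -10*4 = -1*40 = -40)
R(S(4))*(-6 + L) = 1*(-6 - 40) = 1*(-46) = -46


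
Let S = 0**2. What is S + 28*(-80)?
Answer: -2240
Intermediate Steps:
S = 0
S + 28*(-80) = 0 + 28*(-80) = 0 - 2240 = -2240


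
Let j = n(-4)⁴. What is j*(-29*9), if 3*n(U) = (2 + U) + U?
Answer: -4176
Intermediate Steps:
n(U) = ⅔ + 2*U/3 (n(U) = ((2 + U) + U)/3 = (2 + 2*U)/3 = ⅔ + 2*U/3)
j = 16 (j = (⅔ + (⅔)*(-4))⁴ = (⅔ - 8/3)⁴ = (-2)⁴ = 16)
j*(-29*9) = 16*(-29*9) = 16*(-261) = -4176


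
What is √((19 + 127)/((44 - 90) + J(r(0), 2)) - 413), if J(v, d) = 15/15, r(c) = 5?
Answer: I*√93655/15 ≈ 20.402*I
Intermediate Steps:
J(v, d) = 1 (J(v, d) = 15*(1/15) = 1)
√((19 + 127)/((44 - 90) + J(r(0), 2)) - 413) = √((19 + 127)/((44 - 90) + 1) - 413) = √(146/(-46 + 1) - 413) = √(146/(-45) - 413) = √(146*(-1/45) - 413) = √(-146/45 - 413) = √(-18731/45) = I*√93655/15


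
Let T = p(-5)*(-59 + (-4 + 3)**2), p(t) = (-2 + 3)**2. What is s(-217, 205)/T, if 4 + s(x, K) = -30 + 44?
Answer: -5/29 ≈ -0.17241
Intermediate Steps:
s(x, K) = 10 (s(x, K) = -4 + (-30 + 44) = -4 + 14 = 10)
p(t) = 1 (p(t) = 1**2 = 1)
T = -58 (T = 1*(-59 + (-4 + 3)**2) = 1*(-59 + (-1)**2) = 1*(-59 + 1) = 1*(-58) = -58)
s(-217, 205)/T = 10/(-58) = 10*(-1/58) = -5/29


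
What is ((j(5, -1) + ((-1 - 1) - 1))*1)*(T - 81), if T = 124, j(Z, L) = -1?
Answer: -172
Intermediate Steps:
((j(5, -1) + ((-1 - 1) - 1))*1)*(T - 81) = ((-1 + ((-1 - 1) - 1))*1)*(124 - 81) = ((-1 + (-2 - 1))*1)*43 = ((-1 - 3)*1)*43 = -4*1*43 = -4*43 = -172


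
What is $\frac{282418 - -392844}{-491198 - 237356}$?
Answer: $- \frac{337631}{364277} \approx -0.92685$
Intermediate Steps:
$\frac{282418 - -392844}{-491198 - 237356} = \frac{282418 + 392844}{-491198 - 237356} = \frac{675262}{-728554} = 675262 \left(- \frac{1}{728554}\right) = - \frac{337631}{364277}$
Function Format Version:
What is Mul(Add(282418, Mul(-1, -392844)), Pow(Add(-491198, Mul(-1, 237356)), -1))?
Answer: Rational(-337631, 364277) ≈ -0.92685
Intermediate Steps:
Mul(Add(282418, Mul(-1, -392844)), Pow(Add(-491198, Mul(-1, 237356)), -1)) = Mul(Add(282418, 392844), Pow(Add(-491198, -237356), -1)) = Mul(675262, Pow(-728554, -1)) = Mul(675262, Rational(-1, 728554)) = Rational(-337631, 364277)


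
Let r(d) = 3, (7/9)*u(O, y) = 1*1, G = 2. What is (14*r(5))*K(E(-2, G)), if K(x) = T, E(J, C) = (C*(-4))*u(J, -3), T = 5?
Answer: 210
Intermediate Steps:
u(O, y) = 9/7 (u(O, y) = 9*(1*1)/7 = (9/7)*1 = 9/7)
E(J, C) = -36*C/7 (E(J, C) = (C*(-4))*(9/7) = -4*C*(9/7) = -36*C/7)
K(x) = 5
(14*r(5))*K(E(-2, G)) = (14*3)*5 = 42*5 = 210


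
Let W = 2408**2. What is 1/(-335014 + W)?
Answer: 1/5463450 ≈ 1.8303e-7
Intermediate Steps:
W = 5798464
1/(-335014 + W) = 1/(-335014 + 5798464) = 1/5463450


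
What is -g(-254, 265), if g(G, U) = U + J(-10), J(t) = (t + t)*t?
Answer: -465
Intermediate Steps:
J(t) = 2*t**2 (J(t) = (2*t)*t = 2*t**2)
g(G, U) = 200 + U (g(G, U) = U + 2*(-10)**2 = U + 2*100 = U + 200 = 200 + U)
-g(-254, 265) = -(200 + 265) = -1*465 = -465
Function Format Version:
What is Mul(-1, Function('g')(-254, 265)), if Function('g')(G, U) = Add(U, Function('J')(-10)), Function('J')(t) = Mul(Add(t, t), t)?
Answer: -465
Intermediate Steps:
Function('J')(t) = Mul(2, Pow(t, 2)) (Function('J')(t) = Mul(Mul(2, t), t) = Mul(2, Pow(t, 2)))
Function('g')(G, U) = Add(200, U) (Function('g')(G, U) = Add(U, Mul(2, Pow(-10, 2))) = Add(U, Mul(2, 100)) = Add(U, 200) = Add(200, U))
Mul(-1, Function('g')(-254, 265)) = Mul(-1, Add(200, 265)) = Mul(-1, 465) = -465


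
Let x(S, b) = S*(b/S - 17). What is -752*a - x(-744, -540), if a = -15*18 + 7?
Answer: 185668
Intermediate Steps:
x(S, b) = S*(-17 + b/S)
a = -263 (a = -270 + 7 = -263)
-752*a - x(-744, -540) = -752*(-263) - (-540 - 17*(-744)) = 197776 - (-540 + 12648) = 197776 - 1*12108 = 197776 - 12108 = 185668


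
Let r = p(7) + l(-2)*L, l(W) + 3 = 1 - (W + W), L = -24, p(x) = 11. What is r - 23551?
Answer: -23588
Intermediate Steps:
l(W) = -2 - 2*W (l(W) = -3 + (1 - (W + W)) = -3 + (1 - 2*W) = -2 - 2*W)
r = -37 (r = 11 + (-2 - 2*(-2))*(-24) = 11 + (-2 + 4)*(-24) = 11 + 2*(-24) = 11 - 48 = -37)
r - 23551 = -37 - 23551 = -23588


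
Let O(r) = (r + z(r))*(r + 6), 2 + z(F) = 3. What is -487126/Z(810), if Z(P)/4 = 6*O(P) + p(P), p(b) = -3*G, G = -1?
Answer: -243563/7941318 ≈ -0.030670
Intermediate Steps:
p(b) = 3 (p(b) = -3*(-1) = 3)
z(F) = 1 (z(F) = -2 + 3 = 1)
O(r) = (1 + r)*(6 + r) (O(r) = (r + 1)*(r + 6) = (1 + r)*(6 + r))
Z(P) = 156 + 24*P² + 168*P (Z(P) = 4*(6*(6 + P² + 7*P) + 3) = 4*((36 + 6*P² + 42*P) + 3) = 4*(39 + 6*P² + 42*P) = 156 + 24*P² + 168*P)
-487126/Z(810) = -487126/(156 + 24*810² + 168*810) = -487126/(156 + 24*656100 + 136080) = -487126/(156 + 15746400 + 136080) = -487126/15882636 = -487126*1/15882636 = -243563/7941318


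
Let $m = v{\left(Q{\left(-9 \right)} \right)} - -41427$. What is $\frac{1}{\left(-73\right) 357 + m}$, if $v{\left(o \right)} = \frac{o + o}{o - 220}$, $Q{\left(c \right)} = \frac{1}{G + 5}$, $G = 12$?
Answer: $\frac{3739}{57453472} \approx 6.5079 \cdot 10^{-5}$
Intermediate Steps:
$Q{\left(c \right)} = \frac{1}{17}$ ($Q{\left(c \right)} = \frac{1}{12 + 5} = \frac{1}{17}$)
$v{\left(o \right)} = \frac{2 o}{-220 + o}$
$m = \frac{154895551}{3739}$ ($m = 2 \cdot \frac{1}{17} \frac{1}{-220 + \frac{1}{17}} - -41427 = 2 \cdot \frac{1}{17} \frac{1}{- \frac{3739}{17}} + 41427 = 2 \cdot \frac{1}{17} \left(- \frac{17}{3739}\right) + 41427 = - \frac{2}{3739} + 41427 = \frac{154895551}{3739} \approx 41427.0$)
$\frac{1}{\left(-73\right) 357 + m} = \frac{1}{\left(-73\right) 357 + \frac{154895551}{3739}} = \frac{1}{-26061 + \frac{154895551}{3739}} = \frac{1}{\frac{57453472}{3739}} = \frac{3739}{57453472}$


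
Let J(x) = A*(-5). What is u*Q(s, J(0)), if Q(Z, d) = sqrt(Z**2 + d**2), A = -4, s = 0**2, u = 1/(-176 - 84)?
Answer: -1/13 ≈ -0.076923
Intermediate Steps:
u = -1/260 (u = 1/(-260) = -1/260 ≈ -0.0038462)
s = 0
J(x) = 20 (J(x) = -4*(-5) = 20)
u*Q(s, J(0)) = -sqrt(0**2 + 20**2)/260 = -sqrt(0 + 400)/260 = -sqrt(400)/260 = -1/260*20 = -1/13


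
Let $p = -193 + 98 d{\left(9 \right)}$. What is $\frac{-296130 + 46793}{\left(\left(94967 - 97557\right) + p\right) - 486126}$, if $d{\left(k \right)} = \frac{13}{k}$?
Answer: $\frac{2244033}{4398907} \approx 0.51013$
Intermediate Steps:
$p = - \frac{463}{9}$ ($p = -193 + 98 \cdot \frac{13}{9} = -193 + \frac{1274}{9} = - \frac{463}{9} \approx -51.444$)
$\frac{-296130 + 46793}{\left(\left(94967 - 97557\right) + p\right) - 486126} = \frac{-296130 + 46793}{\left(\left(94967 - 97557\right) - \frac{463}{9}\right) - 486126} = - \frac{249337}{\left(-2590 - \frac{463}{9}\right) - 486126} = - \frac{249337}{- \frac{23773}{9} - 486126} = - \frac{249337}{- \frac{4398907}{9}} = \left(-249337\right) \left(- \frac{9}{4398907}\right) = \frac{2244033}{4398907}$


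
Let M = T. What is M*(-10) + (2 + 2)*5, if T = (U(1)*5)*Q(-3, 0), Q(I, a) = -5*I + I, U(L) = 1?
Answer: -580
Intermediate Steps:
Q(I, a) = -4*I
T = 60 (T = (1*5)*(-4*(-3)) = 5*12 = 60)
M = 60
M*(-10) + (2 + 2)*5 = 60*(-10) + (2 + 2)*5 = -600 + 4*5 = -600 + 20 = -580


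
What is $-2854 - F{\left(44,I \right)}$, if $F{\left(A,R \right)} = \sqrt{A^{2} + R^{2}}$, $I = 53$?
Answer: $-2854 - \sqrt{4745} \approx -2922.9$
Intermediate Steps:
$-2854 - F{\left(44,I \right)} = -2854 - \sqrt{44^{2} + 53^{2}} = -2854 - \sqrt{1936 + 2809} = -2854 - \sqrt{4745}$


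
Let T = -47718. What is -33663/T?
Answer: 11221/15906 ≈ 0.70546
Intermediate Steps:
-33663/T = -33663/(-47718) = -33663*(-1/47718) = 11221/15906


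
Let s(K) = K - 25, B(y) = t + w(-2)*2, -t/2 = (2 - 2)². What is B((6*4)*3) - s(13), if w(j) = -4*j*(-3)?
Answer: -36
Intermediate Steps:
w(j) = 12*j
t = 0 (t = -2*(2 - 2)² = -2*0² = -2*0 = 0)
B(y) = -48 (B(y) = 0 + (12*(-2))*2 = 0 - 24*2 = 0 - 48 = -48)
s(K) = -25 + K
B((6*4)*3) - s(13) = -48 - (-25 + 13) = -48 - 1*(-12) = -48 + 12 = -36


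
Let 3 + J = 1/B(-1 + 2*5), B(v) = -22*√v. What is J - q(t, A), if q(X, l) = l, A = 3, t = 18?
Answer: -397/66 ≈ -6.0152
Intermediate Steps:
J = -199/66 (J = -3 + 1/(-22*√(-1 + 2*5)) = -3 + 1/(-22*√(-1 + 10)) = -3 + 1/(-22*√9) = -3 + 1/(-22*3) = -3 + 1/(-66) = -3 - 1/66 = -199/66 ≈ -3.0152)
J - q(t, A) = -199/66 - 1*3 = -199/66 - 3 = -397/66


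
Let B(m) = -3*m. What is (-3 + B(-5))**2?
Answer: 144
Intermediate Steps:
(-3 + B(-5))**2 = (-3 - 3*(-5))**2 = (-3 + 15)**2 = 12**2 = 144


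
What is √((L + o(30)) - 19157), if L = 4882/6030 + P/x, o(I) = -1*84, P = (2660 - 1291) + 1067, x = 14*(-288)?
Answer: I*√310938936215/4020 ≈ 138.71*I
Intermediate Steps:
x = -4032
P = 2436 (P = 1369 + 1067 = 2436)
o(I) = -84
L = 9911/48240 (L = 4882/6030 + 2436/(-4032) = 4882*(1/6030) + 2436*(-1/4032) = 2441/3015 - 29/48 = 9911/48240 ≈ 0.20545)
√((L + o(30)) - 19157) = √((9911/48240 - 84) - 19157) = √(-4042249/48240 - 19157) = √(-928175929/48240) = I*√310938936215/4020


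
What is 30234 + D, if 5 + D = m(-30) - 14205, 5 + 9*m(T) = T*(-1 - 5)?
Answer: 144391/9 ≈ 16043.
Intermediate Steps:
m(T) = -5/9 - 2*T/3 (m(T) = -5/9 + (T*(-1 - 5))/9 = -5/9 + (T*(-6))/9 = -5/9 + (-6*T)/9 = -5/9 - 2*T/3)
D = -127715/9 (D = -5 + ((-5/9 - 2/3*(-30)) - 14205) = -5 + ((-5/9 + 20) - 14205) = -5 + (175/9 - 14205) = -5 - 127670/9 = -127715/9 ≈ -14191.)
30234 + D = 30234 - 127715/9 = 144391/9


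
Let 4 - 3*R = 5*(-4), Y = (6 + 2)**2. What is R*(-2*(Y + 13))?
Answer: -1232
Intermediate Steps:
Y = 64 (Y = 8**2 = 64)
R = 8 (R = 4/3 - 5*(-4)/3 = 4/3 - 1/3*(-20) = 4/3 + 20/3 = 8)
R*(-2*(Y + 13)) = 8*(-2*(64 + 13)) = 8*(-2*77) = 8*(-154) = -1232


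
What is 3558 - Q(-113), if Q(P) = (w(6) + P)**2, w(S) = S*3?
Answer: -5467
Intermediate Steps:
w(S) = 3*S
Q(P) = (18 + P)**2 (Q(P) = (3*6 + P)**2 = (18 + P)**2)
3558 - Q(-113) = 3558 - (18 - 113)**2 = 3558 - 1*(-95)**2 = 3558 - 1*9025 = 3558 - 9025 = -5467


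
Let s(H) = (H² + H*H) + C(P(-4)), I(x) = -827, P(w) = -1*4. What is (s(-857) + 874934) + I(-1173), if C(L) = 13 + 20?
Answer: 2343038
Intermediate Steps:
P(w) = -4
C(L) = 33
s(H) = 33 + 2*H² (s(H) = (H² + H*H) + 33 = (H² + H²) + 33 = 2*H² + 33 = 33 + 2*H²)
(s(-857) + 874934) + I(-1173) = ((33 + 2*(-857)²) + 874934) - 827 = ((33 + 2*734449) + 874934) - 827 = ((33 + 1468898) + 874934) - 827 = (1468931 + 874934) - 827 = 2343865 - 827 = 2343038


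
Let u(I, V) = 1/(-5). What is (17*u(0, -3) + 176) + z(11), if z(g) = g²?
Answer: 1468/5 ≈ 293.60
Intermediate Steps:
u(I, V) = -⅕ (u(I, V) = 1*(-⅕) = -⅕)
(17*u(0, -3) + 176) + z(11) = (17*(-⅕) + 176) + 11² = (-17/5 + 176) + 121 = 863/5 + 121 = 1468/5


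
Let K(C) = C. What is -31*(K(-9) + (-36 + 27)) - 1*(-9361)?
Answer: 9919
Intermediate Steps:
-31*(K(-9) + (-36 + 27)) - 1*(-9361) = -31*(-9 + (-36 + 27)) - 1*(-9361) = -31*(-9 - 9) + 9361 = -31*(-18) + 9361 = 558 + 9361 = 9919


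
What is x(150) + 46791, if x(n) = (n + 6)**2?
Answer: 71127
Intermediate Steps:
x(n) = (6 + n)**2
x(150) + 46791 = (6 + 150)**2 + 46791 = 156**2 + 46791 = 24336 + 46791 = 71127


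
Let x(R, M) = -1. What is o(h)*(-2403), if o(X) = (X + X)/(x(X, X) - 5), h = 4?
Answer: 3204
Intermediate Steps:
o(X) = -X/3 (o(X) = (X + X)/(-1 - 5) = (2*X)/(-6) = (2*X)*(-1/6) = -X/3)
o(h)*(-2403) = -1/3*4*(-2403) = -4/3*(-2403) = 3204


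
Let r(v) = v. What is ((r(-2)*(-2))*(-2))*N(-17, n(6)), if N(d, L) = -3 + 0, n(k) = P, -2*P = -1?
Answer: 24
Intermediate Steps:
P = 1/2 (P = -1/2*(-1) = 1/2 ≈ 0.50000)
n(k) = 1/2
N(d, L) = -3
((r(-2)*(-2))*(-2))*N(-17, n(6)) = (-2*(-2)*(-2))*(-3) = (4*(-2))*(-3) = -8*(-3) = 24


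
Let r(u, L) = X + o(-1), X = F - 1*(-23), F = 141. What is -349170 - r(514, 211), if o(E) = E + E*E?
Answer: -349334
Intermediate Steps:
o(E) = E + E**2
X = 164 (X = 141 - 1*(-23) = 141 + 23 = 164)
r(u, L) = 164 (r(u, L) = 164 - (1 - 1) = 164 - 1*0 = 164 + 0 = 164)
-349170 - r(514, 211) = -349170 - 1*164 = -349170 - 164 = -349334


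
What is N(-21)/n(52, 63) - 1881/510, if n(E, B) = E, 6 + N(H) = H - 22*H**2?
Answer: -843267/4420 ≈ -190.78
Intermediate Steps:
N(H) = -6 + H - 22*H**2 (N(H) = -6 + (H - 22*H**2) = -6 + H - 22*H**2)
N(-21)/n(52, 63) - 1881/510 = (-6 - 21 - 22*(-21)**2)/52 - 1881/510 = (-6 - 21 - 22*441)*(1/52) - 1881*1/510 = (-6 - 21 - 9702)*(1/52) - 627/170 = -9729*1/52 - 627/170 = -9729/52 - 627/170 = -843267/4420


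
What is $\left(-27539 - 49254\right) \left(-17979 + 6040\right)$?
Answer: $916831627$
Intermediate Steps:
$\left(-27539 - 49254\right) \left(-17979 + 6040\right) = \left(-76793\right) \left(-11939\right) = 916831627$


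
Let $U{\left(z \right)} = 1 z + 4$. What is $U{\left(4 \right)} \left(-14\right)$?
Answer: $-112$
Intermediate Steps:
$U{\left(z \right)} = 4 + z$ ($U{\left(z \right)} = z + 4 = 4 + z$)
$U{\left(4 \right)} \left(-14\right) = \left(4 + 4\right) \left(-14\right) = 8 \left(-14\right) = -112$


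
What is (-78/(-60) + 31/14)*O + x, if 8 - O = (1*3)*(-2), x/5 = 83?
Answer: 2321/5 ≈ 464.20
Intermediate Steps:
x = 415 (x = 5*83 = 415)
O = 14 (O = 8 - 1*3*(-2) = 8 - 3*(-2) = 8 - 1*(-6) = 8 + 6 = 14)
(-78/(-60) + 31/14)*O + x = (-78/(-60) + 31/14)*14 + 415 = (-78*(-1/60) + 31*(1/14))*14 + 415 = (13/10 + 31/14)*14 + 415 = (123/35)*14 + 415 = 246/5 + 415 = 2321/5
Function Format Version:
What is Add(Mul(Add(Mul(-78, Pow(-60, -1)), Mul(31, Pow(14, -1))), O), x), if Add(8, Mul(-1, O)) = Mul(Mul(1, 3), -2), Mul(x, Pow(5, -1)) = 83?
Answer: Rational(2321, 5) ≈ 464.20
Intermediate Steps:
x = 415 (x = Mul(5, 83) = 415)
O = 14 (O = Add(8, Mul(-1, Mul(Mul(1, 3), -2))) = Add(8, Mul(-1, Mul(3, -2))) = Add(8, Mul(-1, -6)) = Add(8, 6) = 14)
Add(Mul(Add(Mul(-78, Pow(-60, -1)), Mul(31, Pow(14, -1))), O), x) = Add(Mul(Add(Mul(-78, Pow(-60, -1)), Mul(31, Pow(14, -1))), 14), 415) = Add(Mul(Add(Mul(-78, Rational(-1, 60)), Mul(31, Rational(1, 14))), 14), 415) = Add(Mul(Add(Rational(13, 10), Rational(31, 14)), 14), 415) = Add(Mul(Rational(123, 35), 14), 415) = Add(Rational(246, 5), 415) = Rational(2321, 5)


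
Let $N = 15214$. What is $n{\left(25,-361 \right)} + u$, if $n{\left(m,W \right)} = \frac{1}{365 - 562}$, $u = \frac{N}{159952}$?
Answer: $\frac{1418603}{15755272} \approx 0.09004$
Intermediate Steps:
$u = \frac{7607}{79976}$ ($u = \frac{15214}{159952} = 15214 \cdot \frac{1}{159952} = \frac{7607}{79976} \approx 0.095116$)
$n{\left(m,W \right)} = - \frac{1}{197}$ ($n{\left(m,W \right)} = \frac{1}{-197} = - \frac{1}{197}$)
$n{\left(25,-361 \right)} + u = - \frac{1}{197} + \frac{7607}{79976} = \frac{1418603}{15755272}$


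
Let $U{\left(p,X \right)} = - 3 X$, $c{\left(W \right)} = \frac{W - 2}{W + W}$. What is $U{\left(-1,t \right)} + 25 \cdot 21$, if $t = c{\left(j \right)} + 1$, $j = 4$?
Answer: $\frac{2085}{4} \approx 521.25$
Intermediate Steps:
$c{\left(W \right)} = \frac{-2 + W}{2 W}$
$t = \frac{5}{4}$ ($t = \frac{-2 + 4}{2 \cdot 4} + 1 = \frac{1}{2} \cdot \frac{1}{4} \cdot 2 + 1 = \frac{1}{4} + 1 = \frac{5}{4} \approx 1.25$)
$U{\left(-1,t \right)} + 25 \cdot 21 = \left(-3\right) \frac{5}{4} + 25 \cdot 21 = - \frac{15}{4} + 525 = \frac{2085}{4}$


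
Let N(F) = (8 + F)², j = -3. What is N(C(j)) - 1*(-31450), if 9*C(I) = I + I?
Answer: 283534/9 ≈ 31504.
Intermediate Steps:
C(I) = 2*I/9 (C(I) = (I + I)/9 = (2*I)/9 = 2*I/9)
N(C(j)) - 1*(-31450) = (8 + (2/9)*(-3))² - 1*(-31450) = (8 - ⅔)² + 31450 = (22/3)² + 31450 = 484/9 + 31450 = 283534/9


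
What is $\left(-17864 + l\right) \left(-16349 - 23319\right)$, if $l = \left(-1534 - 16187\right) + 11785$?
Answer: $944098400$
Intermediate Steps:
$l = -5936$ ($l = -17721 + 11785 = -5936$)
$\left(-17864 + l\right) \left(-16349 - 23319\right) = \left(-17864 - 5936\right) \left(-16349 - 23319\right) = \left(-23800\right) \left(-39668\right) = 944098400$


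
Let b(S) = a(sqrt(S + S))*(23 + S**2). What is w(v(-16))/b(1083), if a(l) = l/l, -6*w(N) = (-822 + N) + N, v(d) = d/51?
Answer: 20977/179455536 ≈ 0.00011689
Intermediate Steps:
v(d) = d/51 (v(d) = d*(1/51) = d/51)
w(N) = 137 - N/3 (w(N) = -((-822 + N) + N)/6 = -(-822 + 2*N)/6 = 137 - N/3)
a(l) = 1
b(S) = 23 + S**2 (b(S) = 1*(23 + S**2) = 23 + S**2)
w(v(-16))/b(1083) = (137 - (-16)/153)/(23 + 1083**2) = (137 - 1/3*(-16/51))/(23 + 1172889) = (137 + 16/153)/1172912 = (20977/153)*(1/1172912) = 20977/179455536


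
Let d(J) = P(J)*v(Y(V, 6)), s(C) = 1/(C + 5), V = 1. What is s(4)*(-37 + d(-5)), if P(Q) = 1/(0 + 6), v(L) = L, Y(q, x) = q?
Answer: -221/54 ≈ -4.0926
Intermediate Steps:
s(C) = 1/(5 + C)
P(Q) = ⅙ (P(Q) = 1/6 = ⅙)
d(J) = ⅙ (d(J) = (⅙)*1 = ⅙)
s(4)*(-37 + d(-5)) = (-37 + ⅙)/(5 + 4) = -221/6/9 = (⅑)*(-221/6) = -221/54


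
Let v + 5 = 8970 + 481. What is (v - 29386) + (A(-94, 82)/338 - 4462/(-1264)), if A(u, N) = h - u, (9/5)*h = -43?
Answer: -19164170933/961272 ≈ -19936.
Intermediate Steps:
h = -215/9 (h = (5/9)*(-43) = -215/9 ≈ -23.889)
A(u, N) = -215/9 - u
v = 9446 (v = -5 + (8970 + 481) = -5 + 9451 = 9446)
(v - 29386) + (A(-94, 82)/338 - 4462/(-1264)) = (9446 - 29386) + ((-215/9 - 1*(-94))/338 - 4462/(-1264)) = -19940 + ((-215/9 + 94)*(1/338) - 4462*(-1/1264)) = -19940 + ((631/9)*(1/338) + 2231/632) = -19940 + (631/3042 + 2231/632) = -19940 + 3592747/961272 = -19164170933/961272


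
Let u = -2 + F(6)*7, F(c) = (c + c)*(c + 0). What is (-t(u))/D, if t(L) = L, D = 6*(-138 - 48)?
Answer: 251/558 ≈ 0.44982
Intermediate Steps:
F(c) = 2*c² (F(c) = (2*c)*c = 2*c²)
u = 502 (u = -2 + (2*6²)*7 = -2 + (2*36)*7 = -2 + 72*7 = -2 + 504 = 502)
D = -1116 (D = 6*(-186) = -1116)
(-t(u))/D = -1*502/(-1116) = -502*(-1/1116) = 251/558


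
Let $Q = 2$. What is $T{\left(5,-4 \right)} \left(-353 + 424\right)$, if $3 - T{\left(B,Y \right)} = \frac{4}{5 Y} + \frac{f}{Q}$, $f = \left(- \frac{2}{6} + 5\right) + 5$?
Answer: $- \frac{3479}{30} \approx -115.97$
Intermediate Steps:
$f = \frac{29}{3}$ ($f = \left(\left(-2\right) \frac{1}{6} + 5\right) + 5 = \left(- \frac{1}{3} + 5\right) + 5 = \frac{14}{3} + 5 = \frac{29}{3} \approx 9.6667$)
$T{\left(B,Y \right)} = - \frac{11}{6} - \frac{4}{5 Y}$ ($T{\left(B,Y \right)} = 3 - \left(\frac{4}{5 Y} + \frac{29}{3 \cdot 2}\right) = 3 - \left(4 \frac{1}{5 Y} + \frac{29}{3} \cdot \frac{1}{2}\right) = 3 - \left(\frac{4}{5 Y} + \frac{29}{6}\right) = 3 - \left(\frac{29}{6} + \frac{4}{5 Y}\right) = - \frac{11}{6} - \frac{4}{5 Y}$)
$T{\left(5,-4 \right)} \left(-353 + 424\right) = \frac{-24 - -220}{30 \left(-4\right)} \left(-353 + 424\right) = \frac{1}{30} \left(- \frac{1}{4}\right) \left(-24 + 220\right) 71 = \frac{1}{30} \left(- \frac{1}{4}\right) 196 \cdot 71 = \left(- \frac{49}{30}\right) 71 = - \frac{3479}{30}$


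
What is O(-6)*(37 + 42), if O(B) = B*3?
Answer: -1422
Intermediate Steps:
O(B) = 3*B
O(-6)*(37 + 42) = (3*(-6))*(37 + 42) = -18*79 = -1422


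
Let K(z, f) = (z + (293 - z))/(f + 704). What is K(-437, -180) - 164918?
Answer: -86416739/524 ≈ -1.6492e+5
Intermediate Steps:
K(z, f) = 293/(704 + f)
K(-437, -180) - 164918 = 293/(704 - 180) - 164918 = 293/524 - 164918 = -86416739/524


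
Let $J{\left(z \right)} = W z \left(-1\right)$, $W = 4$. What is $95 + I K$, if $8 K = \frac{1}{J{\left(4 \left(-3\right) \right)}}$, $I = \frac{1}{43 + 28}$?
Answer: $\frac{2590081}{27264} \approx 95.0$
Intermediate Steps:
$J{\left(z \right)} = - 4 z$ ($J{\left(z \right)} = 4 z \left(-1\right) = - 4 z$)
$I = \frac{1}{71} \approx 0.014085$
$K = \frac{1}{384}$ ($K = \frac{1}{8 \left(- 4 \cdot 4 \left(-3\right)\right)} = \frac{1}{8 \left(\left(-4\right) \left(-12\right)\right)} = \frac{1}{8 \cdot 48} = \frac{1}{8} \cdot \frac{1}{48} = \frac{1}{384} \approx 0.0026042$)
$95 + I K = 95 + \frac{1}{71} \cdot \frac{1}{384} = 95 + \frac{1}{27264} = \frac{2590081}{27264}$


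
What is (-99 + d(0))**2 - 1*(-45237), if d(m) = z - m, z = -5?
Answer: 56053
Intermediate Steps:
d(m) = -5 - m
(-99 + d(0))**2 - 1*(-45237) = (-99 + (-5 - 1*0))**2 - 1*(-45237) = (-99 + (-5 + 0))**2 + 45237 = (-99 - 5)**2 + 45237 = (-104)**2 + 45237 = 10816 + 45237 = 56053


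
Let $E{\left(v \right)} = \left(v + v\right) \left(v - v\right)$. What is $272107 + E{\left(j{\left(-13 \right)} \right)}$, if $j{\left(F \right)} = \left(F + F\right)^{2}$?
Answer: $272107$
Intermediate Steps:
$j{\left(F \right)} = 4 F^{2}$ ($j{\left(F \right)} = \left(2 F\right)^{2} = 4 F^{2}$)
$E{\left(v \right)} = 0$ ($E{\left(v \right)} = 2 v 0 = 0$)
$272107 + E{\left(j{\left(-13 \right)} \right)} = 272107 + 0 = 272107$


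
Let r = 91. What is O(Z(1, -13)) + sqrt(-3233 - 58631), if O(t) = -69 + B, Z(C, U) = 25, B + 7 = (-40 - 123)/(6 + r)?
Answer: -7535/97 + 2*I*sqrt(15466) ≈ -77.68 + 248.72*I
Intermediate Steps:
B = -842/97 (B = -7 + (-40 - 123)/(6 + 91) = -7 - 163/97 = -842/97 ≈ -8.6804)
O(t) = -7535/97 (O(t) = -69 - 842/97 = -7535/97)
O(Z(1, -13)) + sqrt(-3233 - 58631) = -7535/97 + sqrt(-3233 - 58631) = -7535/97 + sqrt(-61864) = -7535/97 + 2*I*sqrt(15466)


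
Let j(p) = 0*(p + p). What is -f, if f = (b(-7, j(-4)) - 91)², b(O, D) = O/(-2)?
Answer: -30625/4 ≈ -7656.3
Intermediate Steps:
j(p) = 0 (j(p) = 0*(2*p) = 0)
b(O, D) = -O/2 (b(O, D) = O*(-½) = -O/2)
f = 30625/4 (f = (-½*(-7) - 91)² = (7/2 - 91)² = (-175/2)² = 30625/4 ≈ 7656.3)
-f = -1*30625/4 = -30625/4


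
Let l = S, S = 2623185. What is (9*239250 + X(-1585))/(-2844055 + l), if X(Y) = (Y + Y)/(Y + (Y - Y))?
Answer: -1076626/110435 ≈ -9.7490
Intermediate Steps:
l = 2623185
X(Y) = 2 (X(Y) = (2*Y)/(Y + 0) = (2*Y)/Y = 2)
(9*239250 + X(-1585))/(-2844055 + l) = (9*239250 + 2)/(-2844055 + 2623185) = (2153250 + 2)/(-220870) = 2153252*(-1/220870) = -1076626/110435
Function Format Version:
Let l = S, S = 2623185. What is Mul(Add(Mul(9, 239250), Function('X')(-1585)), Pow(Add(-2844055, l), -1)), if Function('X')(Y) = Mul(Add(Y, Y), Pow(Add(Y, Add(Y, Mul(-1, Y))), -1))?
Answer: Rational(-1076626, 110435) ≈ -9.7490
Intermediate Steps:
l = 2623185
Function('X')(Y) = 2 (Function('X')(Y) = Mul(Mul(2, Y), Pow(Add(Y, 0), -1)) = Mul(Mul(2, Y), Pow(Y, -1)) = 2)
Mul(Add(Mul(9, 239250), Function('X')(-1585)), Pow(Add(-2844055, l), -1)) = Mul(Add(Mul(9, 239250), 2), Pow(Add(-2844055, 2623185), -1)) = Mul(Add(2153250, 2), Pow(-220870, -1)) = Mul(2153252, Rational(-1, 220870)) = Rational(-1076626, 110435)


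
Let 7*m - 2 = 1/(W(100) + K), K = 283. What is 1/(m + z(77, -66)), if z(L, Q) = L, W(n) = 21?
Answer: 304/23495 ≈ 0.012939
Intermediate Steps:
m = 87/304 (m = 2/7 + 1/(7*(21 + 283)) = 2/7 + (⅐)/304 = 2/7 + (⅐)*(1/304) = 2/7 + 1/2128 = 87/304 ≈ 0.28618)
1/(m + z(77, -66)) = 1/(87/304 + 77) = 1/(23495/304) = 304/23495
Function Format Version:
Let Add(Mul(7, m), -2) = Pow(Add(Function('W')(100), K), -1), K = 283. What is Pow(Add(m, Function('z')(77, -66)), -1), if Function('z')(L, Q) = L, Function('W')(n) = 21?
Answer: Rational(304, 23495) ≈ 0.012939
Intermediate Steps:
m = Rational(87, 304) (m = Add(Rational(2, 7), Mul(Rational(1, 7), Pow(Add(21, 283), -1))) = Add(Rational(2, 7), Mul(Rational(1, 7), Pow(304, -1))) = Add(Rational(2, 7), Mul(Rational(1, 7), Rational(1, 304))) = Add(Rational(2, 7), Rational(1, 2128)) = Rational(87, 304) ≈ 0.28618)
Pow(Add(m, Function('z')(77, -66)), -1) = Pow(Add(Rational(87, 304), 77), -1) = Pow(Rational(23495, 304), -1) = Rational(304, 23495)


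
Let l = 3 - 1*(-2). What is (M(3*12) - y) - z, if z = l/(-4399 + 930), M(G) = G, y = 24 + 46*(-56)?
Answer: 8977777/3469 ≈ 2588.0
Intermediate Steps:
y = -2552 (y = 24 - 2576 = -2552)
l = 5 (l = 3 + 2 = 5)
z = -5/3469 (z = 5/(-4399 + 930) = 5/(-3469) = -1/3469*5 = -5/3469 ≈ -0.0014413)
(M(3*12) - y) - z = (3*12 - 1*(-2552)) - 1*(-5/3469) = (36 + 2552) + 5/3469 = 2588 + 5/3469 = 8977777/3469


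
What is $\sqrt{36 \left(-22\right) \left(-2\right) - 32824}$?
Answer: $2 i \sqrt{7810} \approx 176.75 i$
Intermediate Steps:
$\sqrt{36 \left(-22\right) \left(-2\right) - 32824} = \sqrt{\left(-792\right) \left(-2\right) - 32824} = \sqrt{1584 - 32824} = \sqrt{-31240} = 2 i \sqrt{7810}$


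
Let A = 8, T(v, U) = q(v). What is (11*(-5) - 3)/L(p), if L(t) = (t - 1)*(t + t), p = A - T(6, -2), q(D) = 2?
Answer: -29/30 ≈ -0.96667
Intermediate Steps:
T(v, U) = 2
p = 6 (p = 8 - 1*2 = 8 - 2 = 6)
L(t) = 2*t*(-1 + t) (L(t) = (-1 + t)*(2*t) = 2*t*(-1 + t))
(11*(-5) - 3)/L(p) = (11*(-5) - 3)/((2*6*(-1 + 6))) = (-55 - 3)/((2*6*5)) = -58/60 = -58*1/60 = -29/30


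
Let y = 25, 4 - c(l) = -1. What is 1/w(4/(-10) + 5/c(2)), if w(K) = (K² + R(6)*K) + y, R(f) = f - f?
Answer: 25/634 ≈ 0.039432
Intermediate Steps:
R(f) = 0
c(l) = 5 (c(l) = 4 - 1*(-1) = 4 + 1 = 5)
w(K) = 25 + K² (w(K) = (K² + 0*K) + 25 = (K² + 0) + 25 = K² + 25 = 25 + K²)
1/w(4/(-10) + 5/c(2)) = 1/(25 + (4/(-10) + 5/5)²) = 1/(25 + (4*(-⅒) + 5*(⅕))²) = 1/(25 + (-⅖ + 1)²) = 1/(25 + (⅗)²) = 1/(25 + 9/25) = 1/(634/25) = 25/634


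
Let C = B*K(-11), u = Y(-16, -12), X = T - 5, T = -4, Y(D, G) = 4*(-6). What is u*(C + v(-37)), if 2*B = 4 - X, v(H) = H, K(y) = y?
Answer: 2604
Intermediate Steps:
Y(D, G) = -24
X = -9 (X = -4 - 5 = -9)
u = -24
B = 13/2 (B = (4 - 1*(-9))/2 = (4 + 9)/2 = (1/2)*13 = 13/2 ≈ 6.5000)
C = -143/2 (C = (13/2)*(-11) = -143/2 ≈ -71.500)
u*(C + v(-37)) = -24*(-143/2 - 37) = -24*(-217/2) = 2604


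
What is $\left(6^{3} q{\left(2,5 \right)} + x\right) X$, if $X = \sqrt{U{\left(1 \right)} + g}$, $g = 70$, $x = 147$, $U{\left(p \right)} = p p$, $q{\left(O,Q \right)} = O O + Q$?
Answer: $2091 \sqrt{71} \approx 17619.0$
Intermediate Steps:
$q{\left(O,Q \right)} = Q + O^{2}$ ($q{\left(O,Q \right)} = O^{2} + Q = Q + O^{2}$)
$U{\left(p \right)} = p^{2}$
$X = \sqrt{71}$ ($X = \sqrt{1^{2} + 70} = \sqrt{1 + 70} = \sqrt{71} \approx 8.4261$)
$\left(6^{3} q{\left(2,5 \right)} + x\right) X = \left(6^{3} \left(5 + 2^{2}\right) + 147\right) \sqrt{71} = \left(216 \left(5 + 4\right) + 147\right) \sqrt{71} = \left(216 \cdot 9 + 147\right) \sqrt{71} = \left(1944 + 147\right) \sqrt{71} = 2091 \sqrt{71}$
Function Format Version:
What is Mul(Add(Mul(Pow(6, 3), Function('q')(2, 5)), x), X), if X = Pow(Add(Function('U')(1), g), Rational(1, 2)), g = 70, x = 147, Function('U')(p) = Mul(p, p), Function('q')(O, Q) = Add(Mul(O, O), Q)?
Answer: Mul(2091, Pow(71, Rational(1, 2))) ≈ 17619.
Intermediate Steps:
Function('q')(O, Q) = Add(Q, Pow(O, 2)) (Function('q')(O, Q) = Add(Pow(O, 2), Q) = Add(Q, Pow(O, 2)))
Function('U')(p) = Pow(p, 2)
X = Pow(71, Rational(1, 2)) (X = Pow(Add(Pow(1, 2), 70), Rational(1, 2)) = Pow(Add(1, 70), Rational(1, 2)) = Pow(71, Rational(1, 2)) ≈ 8.4261)
Mul(Add(Mul(Pow(6, 3), Function('q')(2, 5)), x), X) = Mul(Add(Mul(Pow(6, 3), Add(5, Pow(2, 2))), 147), Pow(71, Rational(1, 2))) = Mul(Add(Mul(216, Add(5, 4)), 147), Pow(71, Rational(1, 2))) = Mul(Add(Mul(216, 9), 147), Pow(71, Rational(1, 2))) = Mul(Add(1944, 147), Pow(71, Rational(1, 2))) = Mul(2091, Pow(71, Rational(1, 2)))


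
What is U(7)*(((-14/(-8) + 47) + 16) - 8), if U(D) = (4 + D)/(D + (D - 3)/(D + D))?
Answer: 17479/204 ≈ 85.681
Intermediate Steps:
U(D) = (4 + D)/(D + (-3 + D)/(2*D)) (U(D) = (4 + D)/(D + (-3 + D)/((2*D))) = (4 + D)/(D + (-3 + D)*(1/(2*D))) = (4 + D)/(D + (-3 + D)/(2*D)))
U(7)*(((-14/(-8) + 47) + 16) - 8) = (2*7*(4 + 7)/(-3 + 7 + 2*7²))*(((-14/(-8) + 47) + 16) - 8) = (2*7*11/(-3 + 7 + 2*49))*(((-14*(-⅛) + 47) + 16) - 8) = (2*7*11/(-3 + 7 + 98))*(((7/4 + 47) + 16) - 8) = (2*7*11/102)*((195/4 + 16) - 8) = (2*7*(1/102)*11)*(259/4 - 8) = (77/51)*(227/4) = 17479/204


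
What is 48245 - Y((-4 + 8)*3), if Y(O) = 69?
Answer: 48176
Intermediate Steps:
48245 - Y((-4 + 8)*3) = 48245 - 1*69 = 48245 - 69 = 48176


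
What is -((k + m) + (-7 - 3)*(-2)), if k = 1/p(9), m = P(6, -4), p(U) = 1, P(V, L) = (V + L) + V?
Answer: -29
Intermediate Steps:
P(V, L) = L + 2*V (P(V, L) = (L + V) + V = L + 2*V)
m = 8 (m = -4 + 2*6 = -4 + 12 = 8)
k = 1 (k = 1/1 = 1)
-((k + m) + (-7 - 3)*(-2)) = -((1 + 8) + (-7 - 3)*(-2)) = -(9 - 10*(-2)) = -(9 + 20) = -1*29 = -29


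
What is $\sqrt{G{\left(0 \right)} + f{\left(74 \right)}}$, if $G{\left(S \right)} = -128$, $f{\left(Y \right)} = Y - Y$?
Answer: $8 i \sqrt{2} \approx 11.314 i$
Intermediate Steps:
$f{\left(Y \right)} = 0$
$\sqrt{G{\left(0 \right)} + f{\left(74 \right)}} = \sqrt{-128 + 0} = \sqrt{-128} = 8 i \sqrt{2}$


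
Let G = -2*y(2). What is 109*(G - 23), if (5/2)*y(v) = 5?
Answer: -2943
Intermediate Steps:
y(v) = 2 (y(v) = (⅖)*5 = 2)
G = -4 (G = -2*2 = -4)
109*(G - 23) = 109*(-4 - 23) = 109*(-27) = -2943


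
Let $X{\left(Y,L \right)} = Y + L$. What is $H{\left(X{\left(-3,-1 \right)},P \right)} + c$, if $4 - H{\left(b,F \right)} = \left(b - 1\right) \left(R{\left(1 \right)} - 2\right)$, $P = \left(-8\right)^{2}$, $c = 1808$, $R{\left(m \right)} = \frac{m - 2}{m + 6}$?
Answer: $\frac{12609}{7} \approx 1801.3$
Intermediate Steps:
$R{\left(m \right)} = \frac{-2 + m}{6 + m}$
$X{\left(Y,L \right)} = L + Y$
$P = 64$
$H{\left(b,F \right)} = \frac{13}{7} + \frac{15 b}{7}$ ($H{\left(b,F \right)} = 4 - \left(b - 1\right) \left(\frac{-2 + 1}{6 + 1} - 2\right) = 4 - \left(-1 + b\right) \left(\frac{1}{7} \left(-1\right) - 2\right) = 4 - \left(-1 + b\right) \left(- \frac{1}{7} - 2\right) = 4 - \left(-1 + b\right) \left(- \frac{15}{7}\right) = 4 - \left(\frac{15}{7} - \frac{15 b}{7}\right) = 4 + \left(- \frac{15}{7} + \frac{15 b}{7}\right) = \frac{13}{7} + \frac{15 b}{7}$)
$H{\left(X{\left(-3,-1 \right)},P \right)} + c = \left(\frac{13}{7} + \frac{15 \left(-1 - 3\right)}{7}\right) + 1808 = \left(\frac{13}{7} + \frac{15}{7} \left(-4\right)\right) + 1808 = \left(\frac{13}{7} - \frac{60}{7}\right) + 1808 = - \frac{47}{7} + 1808 = \frac{12609}{7}$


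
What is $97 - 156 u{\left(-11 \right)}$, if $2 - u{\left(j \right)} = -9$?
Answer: $-1619$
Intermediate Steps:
$u{\left(j \right)} = 11$ ($u{\left(j \right)} = 2 - -9 = 2 + 9 = 11$)
$97 - 156 u{\left(-11 \right)} = 97 - 1716 = -1619$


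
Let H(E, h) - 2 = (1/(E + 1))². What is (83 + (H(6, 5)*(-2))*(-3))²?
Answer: 21724921/2401 ≈ 9048.3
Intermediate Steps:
H(E, h) = 2 + (1 + E)⁻² (H(E, h) = 2 + (1/(E + 1))² = 2 + (1/(1 + E))² = 2 + (1 + E)⁻²)
(83 + (H(6, 5)*(-2))*(-3))² = (83 + ((2 + (1 + 6)⁻²)*(-2))*(-3))² = (83 + ((2 + 7⁻²)*(-2))*(-3))² = (83 + ((2 + 1/49)*(-2))*(-3))² = (83 + ((99/49)*(-2))*(-3))² = (83 - 198/49*(-3))² = (83 + 594/49)² = (4661/49)² = 21724921/2401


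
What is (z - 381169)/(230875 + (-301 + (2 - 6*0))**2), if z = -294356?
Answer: -675525/320276 ≈ -2.1092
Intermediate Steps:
(z - 381169)/(230875 + (-301 + (2 - 6*0))**2) = (-294356 - 381169)/(230875 + (-301 + (2 - 6*0))**2) = -675525/(230875 + (-301 + (2 + 0))**2) = -675525/(230875 + (-301 + 2)**2) = -675525/(230875 + (-299)**2) = -675525/(230875 + 89401) = -675525/320276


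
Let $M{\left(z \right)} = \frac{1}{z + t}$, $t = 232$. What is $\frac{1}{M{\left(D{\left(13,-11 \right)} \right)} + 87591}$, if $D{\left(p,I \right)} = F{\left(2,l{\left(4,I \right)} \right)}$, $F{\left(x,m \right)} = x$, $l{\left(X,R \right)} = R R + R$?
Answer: $\frac{234}{20496295} \approx 1.1417 \cdot 10^{-5}$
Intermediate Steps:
$l{\left(X,R \right)} = R + R^{2}$ ($l{\left(X,R \right)} = R^{2} + R = R + R^{2}$)
$D{\left(p,I \right)} = 2$
$M{\left(z \right)} = \frac{1}{232 + z}$ ($M{\left(z \right)} = \frac{1}{z + 232} = \frac{1}{232 + z}$)
$\frac{1}{M{\left(D{\left(13,-11 \right)} \right)} + 87591} = \frac{1}{\frac{1}{232 + 2} + 87591} = \frac{1}{\frac{1}{234} + 87591} = \frac{1}{\frac{20496295}{234}} = \frac{234}{20496295}$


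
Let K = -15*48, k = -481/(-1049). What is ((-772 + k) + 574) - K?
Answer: 548059/1049 ≈ 522.46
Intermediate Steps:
k = 481/1049 (k = -481*(-1/1049) = 481/1049 ≈ 0.45853)
K = -720
((-772 + k) + 574) - K = ((-772 + 481/1049) + 574) - 1*(-720) = (-809347/1049 + 574) + 720 = -207221/1049 + 720 = 548059/1049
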